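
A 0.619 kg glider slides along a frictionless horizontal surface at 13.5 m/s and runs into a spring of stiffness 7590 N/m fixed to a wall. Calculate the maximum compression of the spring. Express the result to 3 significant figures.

x = 0.122 m

All KE is stored as spring PE at maximum compression: ½mv² = ½kx²
x = v√(m/k) = 13.5 × √(0.619/7590) = 0.1219 m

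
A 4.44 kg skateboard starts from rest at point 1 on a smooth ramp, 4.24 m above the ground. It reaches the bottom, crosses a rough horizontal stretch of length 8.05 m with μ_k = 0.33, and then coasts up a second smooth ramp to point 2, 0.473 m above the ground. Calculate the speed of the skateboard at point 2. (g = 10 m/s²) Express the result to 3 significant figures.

Energy at 1: mgh₁ = (4.44)(10)(4.24) = 188.26 J
Friction loss: W_f = μ_k mg d = 117.9 J
At 2: ½mv² + mgh₂ = mgh₁ − W_f
½mv² = 188.26 − 117.9 − 21.001 = 49.306 J
v = √(2 × 49.306/4.44) = 4.713 m/s

v = 4.71 m/s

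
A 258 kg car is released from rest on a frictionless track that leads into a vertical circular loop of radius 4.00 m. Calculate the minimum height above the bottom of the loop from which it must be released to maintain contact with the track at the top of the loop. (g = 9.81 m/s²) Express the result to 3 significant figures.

h = 10.0 m

At the top, for minimum speed gravity alone supplies the centripetal force: mg = mv_top²/r ⇒ v_top² = gr = 39.24 m²/s²
Energy conservation from release height h to the top (height 2r): mgh = ½mv_top² + mg(2r)
h = v_top²/(2g) + 2r = r/2 + 2r = 5r/2 = 10.00 m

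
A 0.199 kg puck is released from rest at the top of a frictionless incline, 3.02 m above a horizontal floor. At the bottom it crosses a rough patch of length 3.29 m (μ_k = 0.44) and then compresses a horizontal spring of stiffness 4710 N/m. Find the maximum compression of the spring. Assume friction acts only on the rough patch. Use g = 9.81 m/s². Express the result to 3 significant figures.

x = 0.0361 m

Initial energy: E₁ = mgh = (0.199)(9.81)(3.02) = 5.8956 J
Friction removes W_f = μ_k mg d = (0.44)(0.199)(9.81)(3.29) = 2.826 J
Energy reaching the spring: E = 5.8956 − 2.826 = 3.0696 J
At max compression ½kx² = E ⇒ x = √(2E/k) = √(2 × 3.0696/4710) = 0.03610 m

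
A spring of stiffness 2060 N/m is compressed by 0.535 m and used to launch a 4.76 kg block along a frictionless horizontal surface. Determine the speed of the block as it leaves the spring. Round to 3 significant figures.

v = 11.1 m/s

Spring PE converts entirely to kinetic energy: ½kx² = ½mv²
v = x√(k/m) = 0.535 × √(2060/4.76) = 11.13 m/s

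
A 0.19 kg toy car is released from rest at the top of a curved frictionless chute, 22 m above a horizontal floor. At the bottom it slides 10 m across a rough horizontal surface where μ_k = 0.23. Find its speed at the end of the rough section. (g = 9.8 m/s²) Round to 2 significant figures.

v = 20 m/s

Applying the work–energy principle:
mgh = ½mv² + μ_k m g d
W_f = μ_k mg d = (0.23)(0.19)(9.8)(10) = 4.283 J
½mv² = mgh − W_f = 40.964 − 4.283 = 36.681 J
v = √(2 × 36.681/0.19) = 19.65 m/s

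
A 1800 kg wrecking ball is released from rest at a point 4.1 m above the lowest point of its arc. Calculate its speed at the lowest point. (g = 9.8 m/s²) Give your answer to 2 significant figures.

v = 9.0 m/s

Energy conservation between the two points: mgh = ½mv²
v = √(2gh) = √(2 × 9.8 × 4.1) = √80.360 = 8.964 m/s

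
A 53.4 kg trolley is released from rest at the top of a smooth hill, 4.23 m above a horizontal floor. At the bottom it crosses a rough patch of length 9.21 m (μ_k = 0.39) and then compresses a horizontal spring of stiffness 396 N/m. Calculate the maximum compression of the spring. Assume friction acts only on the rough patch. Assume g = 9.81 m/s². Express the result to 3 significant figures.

x = 1.30 m

Initial energy: E₁ = mgh = (53.4)(9.81)(4.23) = 2215.9 J
Friction removes W_f = μ_k mg d = (0.39)(53.4)(9.81)(9.21) = 1882 J
Energy reaching the spring: E = 2215.9 − 1882 = 334.27 J
At max compression ½kx² = E ⇒ x = √(2E/k) = √(2 × 334.27/396) = 1.299 m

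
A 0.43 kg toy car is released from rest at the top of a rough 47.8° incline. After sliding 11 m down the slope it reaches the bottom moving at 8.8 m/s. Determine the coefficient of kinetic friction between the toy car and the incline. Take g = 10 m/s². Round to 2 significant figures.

μ_k = 0.58

Energy balance down the incline: mg L sinθ − ½mv² = μ_k (mg cosθ) L
mgL sinθ = 35.040 J; ½mv² = 16.650 J
W_f = 35.040 − 16.650 = 18.39 J
μ_k = W_f/(mg cosθ · L) = 18.39/(2.888 × 11) = 0.5788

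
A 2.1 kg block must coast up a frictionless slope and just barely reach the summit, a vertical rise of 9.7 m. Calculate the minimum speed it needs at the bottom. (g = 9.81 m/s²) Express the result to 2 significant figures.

At the top it is momentarily at rest, so all KE converts to PE: ½mv² = mgh
v = √(2gh) = √(2 × 9.81 × 9.7) = 13.80 m/s

v = 14 m/s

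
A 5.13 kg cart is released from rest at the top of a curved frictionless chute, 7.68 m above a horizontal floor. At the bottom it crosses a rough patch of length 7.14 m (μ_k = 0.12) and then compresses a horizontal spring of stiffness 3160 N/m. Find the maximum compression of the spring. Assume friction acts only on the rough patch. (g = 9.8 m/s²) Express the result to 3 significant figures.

x = 0.466 m

Initial energy: E₁ = mgh = (5.13)(9.8)(7.68) = 386.10 J
Friction removes W_f = μ_k mg d = (0.12)(5.13)(9.8)(7.14) = 43.07 J
Energy reaching the spring: E = 386.10 − 43.07 = 343.03 J
At max compression ½kx² = E ⇒ x = √(2E/k) = √(2 × 343.03/3160) = 0.4659 m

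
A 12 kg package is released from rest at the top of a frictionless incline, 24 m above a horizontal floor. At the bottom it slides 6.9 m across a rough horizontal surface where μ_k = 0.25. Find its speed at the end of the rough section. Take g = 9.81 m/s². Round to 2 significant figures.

v = 21 m/s

Energy bookkeeping (friction removes W_f = μ_k N d):
mgh = ½mv² + μ_k m g d
W_f = μ_k mg d = (0.25)(12)(9.81)(6.9) = 203.1 J
½mv² = mgh − W_f = 2825.3 − 203.1 = 2622.2 J
v = √(2 × 2622.2/12) = 20.91 m/s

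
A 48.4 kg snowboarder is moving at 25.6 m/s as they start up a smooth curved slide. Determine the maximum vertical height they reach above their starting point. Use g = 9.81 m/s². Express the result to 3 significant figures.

h = 33.4 m

Setting KE at the bottom equal to PE gained: ½mv² = mgh
h = v²/(2g) = 25.6²/(2 × 9.81) = 33.40 m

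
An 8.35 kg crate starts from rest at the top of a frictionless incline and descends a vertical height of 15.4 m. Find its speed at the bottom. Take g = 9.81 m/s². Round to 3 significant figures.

v = 17.4 m/s

Mechanical energy is conserved (no friction): mgh = ½mv²
v = √(2gh) = √(2 × 9.81 × 15.4) = √302.15 = 17.38 m/s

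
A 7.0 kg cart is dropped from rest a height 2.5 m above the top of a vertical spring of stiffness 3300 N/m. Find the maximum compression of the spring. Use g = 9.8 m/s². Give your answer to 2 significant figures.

x = 0.34 m

Take the reference level at the top of the uncompressed spring. At max compression the cart has fallen H + x and is momentarily at rest:
mg(H + x) = ½kx²
½(3300)x² − (7.0)(9.8)x − (7.0)(9.8)(2.5) = 0
1650x² − 68.60x − 171.5 = 0
x = [68.60 + √(4706 + 1.1319e+06)]/(2 × 1650) = 0.3439 m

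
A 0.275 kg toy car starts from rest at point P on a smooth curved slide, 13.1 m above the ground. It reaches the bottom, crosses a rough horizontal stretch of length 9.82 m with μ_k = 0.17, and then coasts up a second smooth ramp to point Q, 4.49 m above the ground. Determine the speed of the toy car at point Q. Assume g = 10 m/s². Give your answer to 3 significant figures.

v = 11.8 m/s

Energy at P: mgh₁ = (0.275)(10)(13.1) = 36.025 J
Friction loss: W_f = μ_k mg d = 4.591 J
At Q: ½mv² + mgh₂ = mgh₁ − W_f
½mv² = 36.025 − 4.591 − 12.348 = 19.087 J
v = √(2 × 19.087/0.275) = 11.78 m/s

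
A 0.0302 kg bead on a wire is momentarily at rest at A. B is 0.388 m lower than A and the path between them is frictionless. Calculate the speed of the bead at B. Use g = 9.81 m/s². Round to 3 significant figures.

Mechanical energy is conserved (no friction): mgh = ½mv²
The mass cancels from both sides.
v = √(2gh) = √(2 × 9.81 × 0.388) = √7.6126 = 2.759 m/s

v = 2.76 m/s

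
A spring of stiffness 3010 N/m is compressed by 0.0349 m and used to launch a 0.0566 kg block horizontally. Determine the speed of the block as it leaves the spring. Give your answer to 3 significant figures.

v = 8.05 m/s

Spring PE converts entirely to kinetic energy: ½kx² = ½mv²
v = x√(k/m) = 0.0349 × √(3010/0.0566) = 8.048 m/s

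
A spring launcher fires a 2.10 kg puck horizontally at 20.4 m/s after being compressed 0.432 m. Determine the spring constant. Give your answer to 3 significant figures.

k = 4680 N/m

Energy stored in the spring equals the launch KE: ½kx² = ½mv²
k = mv²/x² = (2.10)(20.4)²/(0.432)² = 4683 N/m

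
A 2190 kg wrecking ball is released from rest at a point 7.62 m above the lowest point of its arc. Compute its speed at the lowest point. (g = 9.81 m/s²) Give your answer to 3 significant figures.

v = 12.2 m/s

By conservation of mechanical energy, mgh = ½mv²
The mass cancels from both sides.
v = √(2gh) = √(2 × 9.81 × 7.62) = √149.50 = 12.23 m/s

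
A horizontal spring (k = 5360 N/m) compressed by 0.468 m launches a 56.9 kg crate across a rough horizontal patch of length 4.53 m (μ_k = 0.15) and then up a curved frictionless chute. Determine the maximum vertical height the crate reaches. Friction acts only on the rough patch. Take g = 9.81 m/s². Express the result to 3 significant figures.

h = 0.372 m

Spring energy: E₀ = ½kx² = ½(5360)(0.468)² = 586.98 J
Friction: W_f = μ_k mg d = (0.15)(56.9)(9.81)(4.53) = 379.3 J
Energy at base of ramp: E = 586.98 − 379.3 = 207.69 J
At max height all remaining energy is PE: mgh = E ⇒ h = E/(mg) = 207.69/(56.9 × 9.81) = 0.3721 m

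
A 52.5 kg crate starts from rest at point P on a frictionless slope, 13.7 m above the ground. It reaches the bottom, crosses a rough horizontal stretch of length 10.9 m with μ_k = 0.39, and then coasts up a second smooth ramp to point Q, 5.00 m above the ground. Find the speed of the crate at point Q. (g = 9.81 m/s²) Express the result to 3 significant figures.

Energy at P: mgh₁ = (52.5)(9.81)(13.7) = 7055.8 J
Friction loss: W_f = μ_k mg d = 2189 J
At Q: ½mv² + mgh₂ = mgh₁ − W_f
½mv² = 7055.8 − 2189 − 2575.1 = 2291.3 J
v = √(2 × 2291.3/52.5) = 9.343 m/s

v = 9.34 m/s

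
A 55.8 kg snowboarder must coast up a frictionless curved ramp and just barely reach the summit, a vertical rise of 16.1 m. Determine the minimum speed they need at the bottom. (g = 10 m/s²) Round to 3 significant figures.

v = 17.9 m/s

At the top they are momentarily at rest, so all KE converts to PE: ½mv² = mgh
v = √(2gh) = √(2 × 10 × 16.1) = 17.94 m/s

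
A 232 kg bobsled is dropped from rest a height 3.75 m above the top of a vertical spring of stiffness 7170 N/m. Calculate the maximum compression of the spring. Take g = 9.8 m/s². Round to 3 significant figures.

x = 1.89 m

Let x be the compression. The total drop is H + x, and the bobsled is instantaneously at rest at max compression, so energy conservation gives:
mg(H + x) = ½kx²
½(7170)x² − (232)(9.8)x − (232)(9.8)(3.75) = 0
3585x² − 2274x − 8526 = 0
x = [2274 + √(5.169e+06 + 1.2226e+08)]/(2 × 3585) = 1.892 m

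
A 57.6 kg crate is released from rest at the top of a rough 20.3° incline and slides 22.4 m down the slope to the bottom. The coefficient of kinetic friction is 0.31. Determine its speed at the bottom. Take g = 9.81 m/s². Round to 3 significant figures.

v = 4.97 m/s

Energy: mgh = ½mv² + W_f, with h = L sinθ and W_f = μ_k (mg cosθ) L
mgh = mgL sinθ = (57.6)(9.81)(22.4)sin20.3° = 4391.3 J
W_f = μ_k mg cosθ · L = (0.31)(57.6)(9.81)cos20.3°·22.4 = 3680 J
½mv² = 4391.3 − 3680 = 711.21 J
v = √(2 × 711.21/57.6) = 4.969 m/s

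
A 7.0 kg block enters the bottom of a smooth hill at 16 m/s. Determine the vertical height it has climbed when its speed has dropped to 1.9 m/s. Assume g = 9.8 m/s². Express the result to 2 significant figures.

Energy balance between the two points: ½mv₁² = ½mv₂² + mgh
h = (v₁² − v₂²)/(2g) = (16² − 1.9²)/(2 × 9.8) = 12.88 m

h = 13 m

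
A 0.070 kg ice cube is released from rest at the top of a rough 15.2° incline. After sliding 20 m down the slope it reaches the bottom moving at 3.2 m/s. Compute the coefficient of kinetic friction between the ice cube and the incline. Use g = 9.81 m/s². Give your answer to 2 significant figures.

μ_k = 0.24

The energy dissipated by friction is the PE lost minus the KE gained:
mgL sinθ = 3.6009 J; ½mv² = 0.35840 J
W_f = 3.6009 − 0.35840 = 3.243 J
μ_k = W_f/(mg cosθ · L) = 3.243/(0.6627 × 20) = 0.2447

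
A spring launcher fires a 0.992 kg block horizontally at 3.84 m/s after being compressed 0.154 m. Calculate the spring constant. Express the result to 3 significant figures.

k = 617 N/m

Spring PE at full compression equals KE at release: ½kx² = ½mv²
k = mv²/x² = (0.992)(3.84)²/(0.154)² = 616.8 N/m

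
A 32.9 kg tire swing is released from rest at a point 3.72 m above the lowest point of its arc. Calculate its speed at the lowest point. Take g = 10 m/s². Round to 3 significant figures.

v = 8.63 m/s

Mechanical energy is conserved (no friction): mgh = ½mv²
v = √(2gh) = √(2 × 10 × 3.72) = √74.400 = 8.626 m/s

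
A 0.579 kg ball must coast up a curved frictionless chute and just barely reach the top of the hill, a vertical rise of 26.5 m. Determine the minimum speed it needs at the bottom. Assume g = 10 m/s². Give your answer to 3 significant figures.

v = 23.0 m/s

At the top it is momentarily at rest, so all KE converts to PE: ½mv² = mgh
v = √(2gh) = √(2 × 10 × 26.5) = 23.02 m/s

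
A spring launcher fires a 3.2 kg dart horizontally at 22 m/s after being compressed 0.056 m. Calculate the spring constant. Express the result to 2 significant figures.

½kx² = ½mv²
k = mv²/x² = (3.2)(22)²/(0.056)² = 493878 N/m

k = 490000 N/m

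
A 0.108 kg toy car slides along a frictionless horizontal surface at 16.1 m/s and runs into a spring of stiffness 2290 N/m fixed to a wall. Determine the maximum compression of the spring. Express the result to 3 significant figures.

x = 0.111 m

Conservation of energy between contact and max compression: ½mv² = ½kx²
x = v√(m/k) = 16.1 × √(0.108/2290) = 0.1106 m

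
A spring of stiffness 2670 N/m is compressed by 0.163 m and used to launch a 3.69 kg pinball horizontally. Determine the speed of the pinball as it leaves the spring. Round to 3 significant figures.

Conservation of energy: ½kx² = ½mv²
v = x√(k/m) = 0.163 × √(2670/3.69) = 4.385 m/s

v = 4.38 m/s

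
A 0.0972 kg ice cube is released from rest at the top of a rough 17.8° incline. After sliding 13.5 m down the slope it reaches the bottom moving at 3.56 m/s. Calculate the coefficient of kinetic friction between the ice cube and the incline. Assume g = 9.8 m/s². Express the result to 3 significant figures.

The energy dissipated by friction is the PE lost minus the KE gained:
mgL sinθ = 3.9311 J; ½mv² = 0.61594 J
W_f = 3.9311 − 0.61594 = 3.315 J
μ_k = W_f/(mg cosθ · L) = 3.315/(0.9070 × 13.5) = 0.2708

μ_k = 0.271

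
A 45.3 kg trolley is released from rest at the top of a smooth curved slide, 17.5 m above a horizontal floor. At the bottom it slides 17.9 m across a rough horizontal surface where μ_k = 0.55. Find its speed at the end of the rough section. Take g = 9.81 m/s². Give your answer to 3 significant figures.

v = 12.3 m/s

Energy at the top = energy at the end + work done against friction:
mgh = ½mv² + μ_k m g d
W_f = μ_k mg d = (0.55)(45.3)(9.81)(17.9) = 4375 J
½mv² = mgh − W_f = 7776.9 − 4375 = 3401.8 J
v = √(2 × 3401.8/45.3) = 12.26 m/s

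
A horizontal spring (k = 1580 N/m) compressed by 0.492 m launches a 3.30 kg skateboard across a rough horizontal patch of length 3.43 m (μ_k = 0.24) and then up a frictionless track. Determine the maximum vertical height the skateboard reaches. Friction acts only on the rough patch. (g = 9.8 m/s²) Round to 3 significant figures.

h = 5.09 m

Spring energy: E₀ = ½kx² = ½(1580)(0.492)² = 191.23 J
Friction: W_f = μ_k mg d = (0.24)(3.30)(9.8)(3.43) = 26.62 J
Energy at base of ramp: E = 191.23 − 26.62 = 164.61 J
At max height all remaining energy is PE: mgh = E ⇒ h = E/(mg) = 164.61/(3.30 × 9.8) = 5.090 m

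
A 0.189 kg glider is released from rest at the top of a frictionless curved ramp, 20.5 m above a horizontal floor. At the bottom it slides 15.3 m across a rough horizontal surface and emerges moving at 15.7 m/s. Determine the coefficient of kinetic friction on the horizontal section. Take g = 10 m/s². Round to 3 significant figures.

Energy at the top = energy at the end + work done against friction:
mgh = ½mv² + μ_k m g d
mgh = 38.745 J; ½mv² = 23.293 J
W_f = 38.745 − 23.293 = 15.45 J
μ_k = W_f/(mg·d) = 15.45/(1.890 × 15.3) = 0.5343

μ_k = 0.534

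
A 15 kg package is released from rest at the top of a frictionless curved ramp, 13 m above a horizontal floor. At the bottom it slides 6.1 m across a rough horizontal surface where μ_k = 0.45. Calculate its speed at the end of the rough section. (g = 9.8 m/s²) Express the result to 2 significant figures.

Applying the work–energy principle:
mgh = ½mv² + μ_k m g d
W_f = μ_k mg d = (0.45)(15)(9.8)(6.1) = 403.5 J
½mv² = mgh − W_f = 1911.0 − 403.5 = 1507.5 J
v = √(2 × 1507.5/15) = 14.18 m/s

v = 14 m/s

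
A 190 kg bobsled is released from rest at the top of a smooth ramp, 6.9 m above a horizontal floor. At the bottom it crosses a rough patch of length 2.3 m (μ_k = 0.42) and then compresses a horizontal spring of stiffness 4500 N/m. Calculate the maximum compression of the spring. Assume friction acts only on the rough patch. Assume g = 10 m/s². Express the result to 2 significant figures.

x = 2.2 m

Initial energy: E₁ = mgh = (190)(10)(6.9) = 13110 J
Friction removes W_f = μ_k mg d = (0.42)(190)(10)(2.3) = 1835 J
Energy reaching the spring: E = 13110 − 1835 = 11275 J
At max compression ½kx² = E ⇒ x = √(2E/k) = √(2 × 11275/4500) = 2.239 m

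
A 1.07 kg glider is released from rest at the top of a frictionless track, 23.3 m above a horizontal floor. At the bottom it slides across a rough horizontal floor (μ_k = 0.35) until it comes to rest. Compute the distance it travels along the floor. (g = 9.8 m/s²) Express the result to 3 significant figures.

Applying the work–energy principle:
At rest all PE has been dissipated by friction: mgh = μ_k m g d
d = h/μ_k = 23.3/0.35 = 66.57 m

d = 66.6 m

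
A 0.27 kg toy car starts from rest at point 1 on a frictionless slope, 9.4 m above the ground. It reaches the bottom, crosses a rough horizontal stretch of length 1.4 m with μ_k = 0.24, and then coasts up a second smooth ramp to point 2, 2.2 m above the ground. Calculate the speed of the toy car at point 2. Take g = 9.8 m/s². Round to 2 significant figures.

Energy at 1: mgh₁ = (0.27)(9.8)(9.4) = 24.872 J
Friction loss: W_f = μ_k mg d = 0.8891 J
At 2: ½mv² + mgh₂ = mgh₁ − W_f
½mv² = 24.872 − 0.8891 − 5.8212 = 18.162 J
v = √(2 × 18.162/0.27) = 11.60 m/s

v = 12 m/s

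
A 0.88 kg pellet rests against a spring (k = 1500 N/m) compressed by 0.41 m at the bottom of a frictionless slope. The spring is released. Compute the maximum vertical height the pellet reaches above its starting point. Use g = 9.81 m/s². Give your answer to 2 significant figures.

h = 15 m

All spring PE becomes gravitational PE at the highest point: ½kx² = mgh
h = kx²/(2mg) = (1500)(0.41)²/(2 × 0.88 × 9.81) = 14.60 m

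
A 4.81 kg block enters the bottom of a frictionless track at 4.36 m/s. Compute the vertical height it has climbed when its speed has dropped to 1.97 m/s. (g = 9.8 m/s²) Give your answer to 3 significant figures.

Conservation of energy: ½mv₁² = ½mv₂² + mgh
h = (v₁² − v₂²)/(2g) = (4.36² − 1.97²)/(2 × 9.8) = 0.7719 m

h = 0.772 m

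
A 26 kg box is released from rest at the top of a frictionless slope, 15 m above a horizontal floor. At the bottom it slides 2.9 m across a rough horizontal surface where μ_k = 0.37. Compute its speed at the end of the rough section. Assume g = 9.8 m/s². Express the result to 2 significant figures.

v = 17 m/s

Applying the work–energy principle:
mgh = ½mv² + μ_k m g d
W_f = μ_k mg d = (0.37)(26)(9.8)(2.9) = 273.4 J
½mv² = mgh − W_f = 3822.0 − 273.4 = 3548.6 J
v = √(2 × 3548.6/26) = 16.52 m/s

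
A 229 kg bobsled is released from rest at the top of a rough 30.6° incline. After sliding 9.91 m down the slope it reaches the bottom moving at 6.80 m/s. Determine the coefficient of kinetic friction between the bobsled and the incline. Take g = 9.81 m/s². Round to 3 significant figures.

μ_k = 0.315

mgh = ½mv² + μ_k (mg cosθ) L, with h = L sinθ
mgL sinθ = 11333 J; ½mv² = 5294.5 J
W_f = 11333 − 5294.5 = 6038 J
μ_k = W_f/(mg cosθ · L) = 6038/(1934 × 9.91) = 0.3151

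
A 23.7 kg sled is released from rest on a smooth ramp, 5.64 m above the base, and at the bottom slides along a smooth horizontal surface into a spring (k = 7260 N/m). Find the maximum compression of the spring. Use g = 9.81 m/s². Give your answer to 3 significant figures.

Gravitational PE at the top equals spring PE at max compression: mgh = ½kx²
x = √(2mgh/k) = √(2 × 23.7 × 9.81 × 5.64 / 7260) = 0.6010 m

x = 0.601 m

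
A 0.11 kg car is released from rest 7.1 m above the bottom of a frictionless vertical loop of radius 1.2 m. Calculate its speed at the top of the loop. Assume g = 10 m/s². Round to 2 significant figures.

Energy conservation: mgh = ½mv_top² + mg(2r)
v_top² = 2g(h − 2r) = 2(10)(7.1 − 2.400) = 94.00
v_top = 9.695 m/s

v = 9.7 m/s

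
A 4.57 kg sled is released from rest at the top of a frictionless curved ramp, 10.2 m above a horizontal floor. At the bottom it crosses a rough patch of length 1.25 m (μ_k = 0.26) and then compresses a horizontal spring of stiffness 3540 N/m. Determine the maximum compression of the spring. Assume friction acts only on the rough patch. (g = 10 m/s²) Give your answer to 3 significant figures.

x = 0.505 m

Initial energy: E₁ = mgh = (4.57)(10)(10.2) = 466.14 J
Friction removes W_f = μ_k mg d = (0.26)(4.57)(10)(1.25) = 14.85 J
Energy reaching the spring: E = 466.14 − 14.85 = 451.29 J
At max compression ½kx² = E ⇒ x = √(2E/k) = √(2 × 451.29/3540) = 0.5049 m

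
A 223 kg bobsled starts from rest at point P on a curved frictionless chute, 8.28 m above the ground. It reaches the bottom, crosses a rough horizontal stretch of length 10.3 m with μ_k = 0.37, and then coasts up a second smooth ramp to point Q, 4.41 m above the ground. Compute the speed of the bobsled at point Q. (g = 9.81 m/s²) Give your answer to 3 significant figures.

v = 1.08 m/s

Energy at P: mgh₁ = (223)(9.81)(8.28) = 18114 J
Friction loss: W_f = μ_k mg d = 8337 J
At Q: ½mv² + mgh₂ = mgh₁ − W_f
½mv² = 18114 − 8337 − 9647.4 = 129.07 J
v = √(2 × 129.07/223) = 1.076 m/s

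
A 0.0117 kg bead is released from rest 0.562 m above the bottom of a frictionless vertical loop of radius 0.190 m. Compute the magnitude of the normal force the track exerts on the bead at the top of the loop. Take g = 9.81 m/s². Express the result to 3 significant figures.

N = 0.105 N

Energy from release to top (height 2r): mgh = ½mv_top² + mg(2r)
v_top² = 2g(h − 2r) = 2(9.81)(0.562 − 0.3800) = 3.5708 m²/s²
At the top, both N and weight point toward the centre: N + mg = mv_top²/r
N = m(v_top²/r − g) = 0.0117(3.5708/0.190 − 9.81) = 0.1051 N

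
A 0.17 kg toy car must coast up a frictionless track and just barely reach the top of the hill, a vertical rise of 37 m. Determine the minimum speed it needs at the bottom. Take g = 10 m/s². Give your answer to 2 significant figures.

v = 27 m/s

At the top it is momentarily at rest, so all KE converts to PE: ½mv² = mgh
v = √(2gh) = √(2 × 10 × 37) = 27.20 m/s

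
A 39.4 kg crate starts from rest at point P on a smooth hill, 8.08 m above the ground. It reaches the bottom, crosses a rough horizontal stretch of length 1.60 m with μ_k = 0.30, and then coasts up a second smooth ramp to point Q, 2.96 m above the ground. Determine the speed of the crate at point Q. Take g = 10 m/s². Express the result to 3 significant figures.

v = 9.63 m/s

Energy at P: mgh₁ = (39.4)(10)(8.08) = 3183.5 J
Friction loss: W_f = μ_k mg d = 189.1 J
At Q: ½mv² + mgh₂ = mgh₁ − W_f
½mv² = 3183.5 − 189.1 − 1166.2 = 1828.2 J
v = √(2 × 1828.2/39.4) = 9.633 m/s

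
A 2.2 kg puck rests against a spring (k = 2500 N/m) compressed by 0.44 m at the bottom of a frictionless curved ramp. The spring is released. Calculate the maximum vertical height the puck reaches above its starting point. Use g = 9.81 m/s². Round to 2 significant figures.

h = 11 m

Energy conservation from release to the highest point: ½kx² = mgh
h = kx²/(2mg) = (2500)(0.44)²/(2 × 2.2 × 9.81) = 11.21 m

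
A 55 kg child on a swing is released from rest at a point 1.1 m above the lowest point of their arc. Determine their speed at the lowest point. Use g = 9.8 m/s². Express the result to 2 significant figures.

v = 4.6 m/s

Energy conservation between the two points: mgh = ½mv²
The mass cancels from both sides.
v = √(2gh) = √(2 × 9.8 × 1.1) = √21.560 = 4.643 m/s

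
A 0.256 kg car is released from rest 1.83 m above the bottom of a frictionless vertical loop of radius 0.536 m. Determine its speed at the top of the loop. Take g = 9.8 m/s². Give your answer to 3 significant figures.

Energy conservation: mgh = ½mv_top² + mg(2r)
v_top² = 2g(h − 2r) = 2(9.8)(1.83 − 1.072) = 14.86
v_top = 3.854 m/s

v = 3.85 m/s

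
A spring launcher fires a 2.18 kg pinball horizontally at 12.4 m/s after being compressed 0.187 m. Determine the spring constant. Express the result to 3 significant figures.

k = 9590 N/m

½kx² = ½mv²
k = mv²/x² = (2.18)(12.4)²/(0.187)² = 9586 N/m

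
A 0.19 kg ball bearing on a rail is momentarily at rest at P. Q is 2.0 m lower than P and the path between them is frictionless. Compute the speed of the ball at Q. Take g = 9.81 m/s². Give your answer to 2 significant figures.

v = 6.3 m/s

Equating total energy at the two states: mgh = ½mv²
v = √(2gh) = √(2 × 9.81 × 2.0) = √39.240 = 6.264 m/s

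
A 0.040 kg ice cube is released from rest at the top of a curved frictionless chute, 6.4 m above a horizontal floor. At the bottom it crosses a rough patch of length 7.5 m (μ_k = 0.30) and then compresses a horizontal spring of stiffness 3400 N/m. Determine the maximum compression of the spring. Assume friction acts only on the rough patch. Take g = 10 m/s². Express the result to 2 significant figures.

x = 0.031 m

Initial energy: E₁ = mgh = (0.040)(10)(6.4) = 2.5600 J
Friction removes W_f = μ_k mg d = (0.30)(0.040)(10)(7.5) = 0.9000 J
Energy reaching the spring: E = 2.5600 − 0.9000 = 1.6600 J
At max compression ½kx² = E ⇒ x = √(2E/k) = √(2 × 1.6600/3400) = 0.03125 m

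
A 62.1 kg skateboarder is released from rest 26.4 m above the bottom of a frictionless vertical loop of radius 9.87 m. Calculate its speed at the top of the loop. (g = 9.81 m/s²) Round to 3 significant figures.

Energy conservation: mgh = ½mv_top² + mg(2r)
v_top² = 2g(h − 2r) = 2(9.81)(26.4 − 19.74) = 130.7
v_top = 11.43 m/s

v = 11.4 m/s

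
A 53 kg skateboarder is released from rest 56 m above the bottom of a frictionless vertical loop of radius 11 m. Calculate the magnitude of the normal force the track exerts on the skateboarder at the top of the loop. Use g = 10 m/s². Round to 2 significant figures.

Energy from release to top (height 2r): mgh = ½mv_top² + mg(2r)
v_top² = 2g(h − 2r) = 2(10)(56 − 22.00) = 680.00 m²/s²
At the top, both N and weight point toward the centre: N + mg = mv_top²/r
N = m(v_top²/r − g) = 53(680.00/11 − 10) = 2746 N

N = 2700 N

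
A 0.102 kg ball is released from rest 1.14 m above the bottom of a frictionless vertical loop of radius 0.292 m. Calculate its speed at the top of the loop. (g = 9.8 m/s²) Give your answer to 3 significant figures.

v = 3.30 m/s

Energy conservation: mgh = ½mv_top² + mg(2r)
v_top² = 2g(h − 2r) = 2(9.8)(1.14 − 0.5840) = 10.90
v_top = 3.301 m/s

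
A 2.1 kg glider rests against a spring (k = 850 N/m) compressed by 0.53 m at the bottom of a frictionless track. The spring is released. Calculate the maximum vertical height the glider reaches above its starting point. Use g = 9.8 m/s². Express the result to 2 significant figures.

h = 5.8 m

All spring PE becomes gravitational PE at the highest point: ½kx² = mgh
h = kx²/(2mg) = (850)(0.53)²/(2 × 2.1 × 9.8) = 5.801 m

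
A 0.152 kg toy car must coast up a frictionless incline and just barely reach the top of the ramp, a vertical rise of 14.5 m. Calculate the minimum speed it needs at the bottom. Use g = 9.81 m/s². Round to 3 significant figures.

v = 16.9 m/s

At the top it is momentarily at rest, so all KE converts to PE: ½mv² = mgh
v = √(2gh) = √(2 × 9.81 × 14.5) = 16.87 m/s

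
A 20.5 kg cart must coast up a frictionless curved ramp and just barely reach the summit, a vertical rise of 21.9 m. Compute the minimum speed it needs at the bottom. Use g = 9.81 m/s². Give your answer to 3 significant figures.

v = 20.7 m/s

At the top it is momentarily at rest, so all KE converts to PE: ½mv² = mgh
v = √(2gh) = √(2 × 9.81 × 21.9) = 20.73 m/s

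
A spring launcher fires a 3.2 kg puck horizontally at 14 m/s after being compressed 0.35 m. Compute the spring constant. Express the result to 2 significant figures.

k = 5100 N/m

Spring PE at full compression equals KE at release: ½kx² = ½mv²
k = mv²/x² = (3.2)(14)²/(0.35)² = 5120 N/m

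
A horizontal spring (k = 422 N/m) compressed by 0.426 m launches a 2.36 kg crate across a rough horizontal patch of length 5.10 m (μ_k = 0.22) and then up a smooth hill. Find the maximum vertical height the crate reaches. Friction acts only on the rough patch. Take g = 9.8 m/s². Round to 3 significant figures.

h = 0.534 m

Spring energy: E₀ = ½kx² = ½(422)(0.426)² = 38.291 J
Friction: W_f = μ_k mg d = (0.22)(2.36)(9.8)(5.10) = 25.95 J
Energy at base of ramp: E = 38.291 − 25.95 = 12.342 J
At max height all remaining energy is PE: mgh = E ⇒ h = E/(mg) = 12.342/(2.36 × 9.8) = 0.5336 m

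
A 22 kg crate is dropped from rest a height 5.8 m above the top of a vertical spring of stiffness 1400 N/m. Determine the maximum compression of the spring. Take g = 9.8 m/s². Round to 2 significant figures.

x = 1.5 m

Measuring PE from the top of the relaxed spring, at max compression the crate has dropped H + x with zero KE, so:
mg(H + x) = ½kx²
½(1400)x² − (22)(9.8)x − (22)(9.8)(5.8) = 0
700.0x² − 215.6x − 1250 = 0
x = [215.6 + √(46483 + 3.5013e+06)]/(2 × 700.0) = 1.499 m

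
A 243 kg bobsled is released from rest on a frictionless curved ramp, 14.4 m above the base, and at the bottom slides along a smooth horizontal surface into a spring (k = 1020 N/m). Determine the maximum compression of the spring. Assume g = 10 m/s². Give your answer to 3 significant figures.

x = 8.28 m

Gravitational PE at the top equals spring PE at max compression: mgh = ½kx²
x = √(2mgh/k) = √(2 × 243 × 10 × 14.4 / 1020) = 8.283 m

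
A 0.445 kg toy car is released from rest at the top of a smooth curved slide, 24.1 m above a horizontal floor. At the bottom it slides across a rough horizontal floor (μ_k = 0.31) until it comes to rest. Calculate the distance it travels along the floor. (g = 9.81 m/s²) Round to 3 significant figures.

Energy bookkeeping (friction removes W_f = μ_k N d):
At rest all PE has been dissipated by friction: mgh = μ_k m g d
d = h/μ_k = 24.1/0.31 = 77.74 m

d = 77.7 m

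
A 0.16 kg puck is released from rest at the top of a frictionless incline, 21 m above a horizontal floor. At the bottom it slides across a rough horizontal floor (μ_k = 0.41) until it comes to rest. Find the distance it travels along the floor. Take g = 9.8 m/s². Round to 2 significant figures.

Energy at the top = energy at the end + work done against friction:
At rest all PE has been dissipated by friction: mgh = μ_k m g d
d = h/μ_k = 21/0.41 = 51.22 m

d = 51 m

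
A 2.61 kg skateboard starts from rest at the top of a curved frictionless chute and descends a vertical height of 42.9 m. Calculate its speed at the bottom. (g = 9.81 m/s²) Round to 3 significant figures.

v = 29.0 m/s

Mechanical energy is conserved (no friction): mgh = ½mv²
v = √(2gh) = √(2 × 9.81 × 42.9) = √841.70 = 29.01 m/s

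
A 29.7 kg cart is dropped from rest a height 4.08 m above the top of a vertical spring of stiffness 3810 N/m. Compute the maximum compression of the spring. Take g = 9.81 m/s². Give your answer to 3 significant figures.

Take the reference level at the top of the uncompressed spring. At max compression the cart has fallen H + x and is momentarily at rest:
mg(H + x) = ½kx²
½(3810)x² − (29.7)(9.81)x − (29.7)(9.81)(4.08) = 0
1905x² − 291.4x − 1189 = 0
x = [291.4 + √(84889 + 9.0582e+06)]/(2 × 1905) = 0.8701 m

x = 0.870 m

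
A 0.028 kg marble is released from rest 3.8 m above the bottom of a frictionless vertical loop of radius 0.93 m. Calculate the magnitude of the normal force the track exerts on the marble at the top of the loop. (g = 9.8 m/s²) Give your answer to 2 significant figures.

Energy from release to top (height 2r): mgh = ½mv_top² + mg(2r)
v_top² = 2g(h − 2r) = 2(9.8)(3.8 − 1.860) = 38.024 m²/s²
At the top, both N and weight point toward the centre: N + mg = mv_top²/r
N = m(v_top²/r − g) = 0.028(38.024/0.93 − 9.8) = 0.8704 N

N = 0.87 N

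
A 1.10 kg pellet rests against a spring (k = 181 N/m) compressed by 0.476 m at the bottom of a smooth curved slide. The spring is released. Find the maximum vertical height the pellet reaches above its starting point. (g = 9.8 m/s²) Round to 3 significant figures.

h = 1.90 m

Energy conservation from release to the highest point: ½kx² = mgh
h = kx²/(2mg) = (181)(0.476)²/(2 × 1.10 × 9.8) = 1.902 m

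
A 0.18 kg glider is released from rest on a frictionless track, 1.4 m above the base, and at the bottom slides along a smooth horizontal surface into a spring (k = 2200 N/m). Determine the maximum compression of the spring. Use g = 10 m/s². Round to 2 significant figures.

Gravitational PE at the top equals spring PE at max compression: mgh = ½kx²
x = √(2mgh/k) = √(2 × 0.18 × 10 × 1.4 / 2200) = 0.04786 m

x = 0.048 m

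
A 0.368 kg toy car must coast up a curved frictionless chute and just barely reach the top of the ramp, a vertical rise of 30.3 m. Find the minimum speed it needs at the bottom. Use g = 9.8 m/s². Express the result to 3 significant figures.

v = 24.4 m/s

At the top it is momentarily at rest, so all KE converts to PE: ½mv² = mgh
v = √(2gh) = √(2 × 9.8 × 30.3) = 24.37 m/s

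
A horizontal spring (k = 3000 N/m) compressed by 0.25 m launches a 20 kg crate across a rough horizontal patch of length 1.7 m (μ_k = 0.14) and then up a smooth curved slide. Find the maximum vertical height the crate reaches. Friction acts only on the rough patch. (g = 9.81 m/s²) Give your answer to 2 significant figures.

Spring energy: E₀ = ½kx² = ½(3000)(0.25)² = 93.750 J
Friction: W_f = μ_k mg d = (0.14)(20)(9.81)(1.7) = 46.70 J
Energy at base of ramp: E = 93.750 − 46.70 = 47.054 J
At max height all remaining energy is PE: mgh = E ⇒ h = E/(mg) = 47.054/(20 × 9.81) = 0.2398 m

h = 0.24 m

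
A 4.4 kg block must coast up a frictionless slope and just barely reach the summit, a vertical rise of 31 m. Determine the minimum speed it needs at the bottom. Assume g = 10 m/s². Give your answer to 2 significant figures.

v = 25 m/s

At the top it is momentarily at rest, so all KE converts to PE: ½mv² = mgh
v = √(2gh) = √(2 × 10 × 31) = 24.90 m/s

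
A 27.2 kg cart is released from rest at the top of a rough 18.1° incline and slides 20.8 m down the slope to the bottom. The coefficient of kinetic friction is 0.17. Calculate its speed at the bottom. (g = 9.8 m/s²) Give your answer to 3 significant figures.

v = 7.80 m/s

Energy: mgh = ½mv² + W_f, with h = L sinθ and W_f = μ_k (mg cosθ) L
mgh = mgL sinθ = (27.2)(9.8)(20.8)sin18.1° = 1722.5 J
W_f = μ_k mg cosθ · L = (0.17)(27.2)(9.8)cos18.1°·20.8 = 895.9 J
½mv² = 1722.5 − 895.9 = 826.61 J
v = √(2 × 826.61/27.2) = 7.796 m/s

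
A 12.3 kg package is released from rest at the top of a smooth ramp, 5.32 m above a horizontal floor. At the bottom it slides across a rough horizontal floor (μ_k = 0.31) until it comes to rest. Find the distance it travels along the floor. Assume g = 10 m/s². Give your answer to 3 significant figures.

Applying the work–energy principle:
At rest all PE has been dissipated by friction: mgh = μ_k m g d
d = h/μ_k = 5.32/0.31 = 17.16 m

d = 17.2 m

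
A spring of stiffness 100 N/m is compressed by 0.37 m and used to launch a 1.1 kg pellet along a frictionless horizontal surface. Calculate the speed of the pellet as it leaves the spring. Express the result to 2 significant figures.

v = 3.5 m/s

Spring PE converts entirely to kinetic energy: ½kx² = ½mv²
v = x√(k/m) = 0.37 × √(100/1.1) = 3.528 m/s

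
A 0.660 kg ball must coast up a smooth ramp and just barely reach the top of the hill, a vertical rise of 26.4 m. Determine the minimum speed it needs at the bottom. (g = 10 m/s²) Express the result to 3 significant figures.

At the top it is momentarily at rest, so all KE converts to PE: ½mv² = mgh
v = √(2gh) = √(2 × 10 × 26.4) = 22.98 m/s

v = 23.0 m/s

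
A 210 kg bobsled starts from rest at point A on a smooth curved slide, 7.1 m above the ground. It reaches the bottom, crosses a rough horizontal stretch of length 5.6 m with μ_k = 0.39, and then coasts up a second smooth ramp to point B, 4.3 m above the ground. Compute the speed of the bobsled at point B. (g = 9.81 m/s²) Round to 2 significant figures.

v = 3.5 m/s

Energy at A: mgh₁ = (210)(9.81)(7.1) = 14627 J
Friction loss: W_f = μ_k mg d = 4499 J
At B: ½mv² + mgh₂ = mgh₁ − W_f
½mv² = 14627 − 4499 − 8858.4 = 1269.0 J
v = √(2 × 1269.0/210) = 3.476 m/s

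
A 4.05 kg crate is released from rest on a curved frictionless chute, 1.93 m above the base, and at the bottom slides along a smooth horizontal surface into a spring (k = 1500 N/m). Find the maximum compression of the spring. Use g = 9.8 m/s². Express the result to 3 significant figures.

Gravitational PE at the top equals spring PE at max compression: mgh = ½kx²
x = √(2mgh/k) = √(2 × 4.05 × 9.8 × 1.93 / 1500) = 0.3196 m

x = 0.320 m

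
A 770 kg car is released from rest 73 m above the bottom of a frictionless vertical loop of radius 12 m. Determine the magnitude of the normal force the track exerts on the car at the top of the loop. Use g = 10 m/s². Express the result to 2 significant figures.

Energy from release to top (height 2r): mgh = ½mv_top² + mg(2r)
v_top² = 2g(h − 2r) = 2(10)(73 − 24.00) = 980.00 m²/s²
At the top, both N and weight point toward the centre: N + mg = mv_top²/r
N = m(v_top²/r − g) = 770(980.00/12 − 10) = 55183 N

N = 55000 N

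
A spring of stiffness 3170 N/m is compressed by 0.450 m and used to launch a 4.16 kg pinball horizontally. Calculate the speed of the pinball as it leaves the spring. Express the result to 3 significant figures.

v = 12.4 m/s

The pinball leaves the spring when the spring is at natural length, so ½kx² = ½mv²
v = x√(k/m) = 0.450 × √(3170/4.16) = 12.42 m/s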